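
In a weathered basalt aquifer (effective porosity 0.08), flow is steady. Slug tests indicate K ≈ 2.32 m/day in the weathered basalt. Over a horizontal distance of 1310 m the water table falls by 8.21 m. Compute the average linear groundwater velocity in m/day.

Hydraulic gradient i = Δh / L = 8.21 / 1310 = 0.006267.
Darcy flux q = K · i = 2.320 × 0.006267 = 0.01454 m/day.
Seepage velocity v = q / n_e = 0.01454 / 0.08 = 0.1817 m/day.

0.182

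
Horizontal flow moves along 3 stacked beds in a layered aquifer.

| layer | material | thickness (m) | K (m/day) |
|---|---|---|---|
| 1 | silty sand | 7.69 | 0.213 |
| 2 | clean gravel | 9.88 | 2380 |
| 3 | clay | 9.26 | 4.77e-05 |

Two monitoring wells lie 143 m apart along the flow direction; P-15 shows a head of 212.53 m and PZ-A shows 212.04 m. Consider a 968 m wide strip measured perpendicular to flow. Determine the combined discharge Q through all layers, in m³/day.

Flow is parallel to layering, so each bed carries its own Darcy discharge and the transmissivities add.
Σ(K_i·b_i) = 0.213×7.69 + 2380×9.88 + 4.77e-05×9.26 = 23516 m²/day.
Hydraulic gradient i = (212.53 − 212.04) / 143 = 0.49 / 143 = 0.003427.
Q = Σ(K_i·b_i) · W · i = 23516 × 968 × 0.003427 = 78001 m³/day.

78000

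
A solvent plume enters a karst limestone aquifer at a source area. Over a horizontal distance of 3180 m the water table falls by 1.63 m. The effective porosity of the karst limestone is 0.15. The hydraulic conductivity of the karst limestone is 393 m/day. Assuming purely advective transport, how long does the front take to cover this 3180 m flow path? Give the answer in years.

Hydraulic gradient i = Δh / L = 1.63 / 3180 = 0.0005126.
Darcy flux q = K · i = 393.0 × 0.0005126 = 0.2014 m/day.
Seepage velocity v = q / n_e = 0.2014 / 0.15 = 1.343 m/day.
Travel time t = L / v = 3180 / 1.343 = 2368 days = 6.483 years.

6.48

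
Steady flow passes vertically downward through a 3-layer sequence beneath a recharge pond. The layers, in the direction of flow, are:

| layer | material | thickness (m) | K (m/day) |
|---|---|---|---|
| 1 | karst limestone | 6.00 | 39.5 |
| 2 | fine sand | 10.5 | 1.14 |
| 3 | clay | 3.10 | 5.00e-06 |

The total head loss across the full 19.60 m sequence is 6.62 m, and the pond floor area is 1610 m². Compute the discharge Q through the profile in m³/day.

0.0172

Flow is perpendicular to layering, so the layers act in series and the equivalent K is the thickness-weighted harmonic mean.
Total thickness L = 6.00 + 10.5 + 3.10 = 19.60 m.
Σ(b_i/K_i) = 6.00/39.5 + 10.5/1.14 + 3.10/5.00e-06 = 6.200e+05 d.
K_eq = L / Σ(b_i/K_i) = 19.60 / 6.200e+05 = 3.161e-05 m/day.
Q = K_eq · A · (Δh/L) = 3.161e-05 × 1610 × (6.62/19.60) = 0.01719 m³/day.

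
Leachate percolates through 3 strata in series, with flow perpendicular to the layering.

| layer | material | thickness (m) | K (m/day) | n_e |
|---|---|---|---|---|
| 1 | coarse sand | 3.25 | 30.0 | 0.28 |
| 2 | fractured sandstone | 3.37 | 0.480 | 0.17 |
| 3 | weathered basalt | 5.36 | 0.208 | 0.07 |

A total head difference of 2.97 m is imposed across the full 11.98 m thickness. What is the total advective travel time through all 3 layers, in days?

With flow normal to the layers, continuity requires the same specific discharge q through every layer.
Σ(b_i/K_i) = 3.25/30.0 + 3.37/0.480 + 5.36/0.208 = 32.90 d.
q = Δh / Σ(b_i/K_i) = 2.97 / 32.90 = 0.09028 m/day.
In each layer the seepage velocity is v_i = q/n_i, so the layer transit time is t_i = b_i·n_i / q:
  layer 1 (coarse sand): t_1 = 3.25 × 0.28 / 0.09028 = 10.08 d
  layer 2 (fractured sandstone): t_2 = 3.37 × 0.17 / 0.09028 = 6.346 d
  layer 3 (weathered basalt): t_3 = 5.36 × 0.07 / 0.09028 = 4.156 d
Total t = Σ t_i = 20.58 days.

20.6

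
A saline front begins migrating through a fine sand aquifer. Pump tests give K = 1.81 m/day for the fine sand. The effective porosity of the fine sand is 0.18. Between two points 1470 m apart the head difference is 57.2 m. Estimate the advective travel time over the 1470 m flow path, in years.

Hydraulic gradient i = Δh / L = 57.2 / 1470 = 0.03891.
Darcy flux q = K · i = 1.810 × 0.03891 = 0.07043 m/day.
Seepage velocity v = q / n_e = 0.07043 / 0.18 = 0.3913 m/day.
Travel time t = L / v = 1470 / 0.3913 = 3757 days = 10.29 years.

10.3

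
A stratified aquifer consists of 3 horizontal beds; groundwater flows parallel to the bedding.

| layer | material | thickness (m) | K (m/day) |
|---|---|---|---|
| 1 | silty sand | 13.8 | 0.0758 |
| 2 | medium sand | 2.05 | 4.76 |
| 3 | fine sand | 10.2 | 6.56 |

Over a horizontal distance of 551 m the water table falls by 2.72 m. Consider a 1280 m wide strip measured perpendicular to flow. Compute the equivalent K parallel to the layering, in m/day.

2.98

Flow is parallel to layering, so each bed carries its own Darcy discharge and the transmissivities add.
Σ(K_i·b_i) = 0.0758×13.8 + 4.76×2.05 + 6.56×10.2 = 77.72 m²/day.
Total thickness b = 26.05 m, so K_eq = Σ(K_i·b_i)/b = 2.983 m/day.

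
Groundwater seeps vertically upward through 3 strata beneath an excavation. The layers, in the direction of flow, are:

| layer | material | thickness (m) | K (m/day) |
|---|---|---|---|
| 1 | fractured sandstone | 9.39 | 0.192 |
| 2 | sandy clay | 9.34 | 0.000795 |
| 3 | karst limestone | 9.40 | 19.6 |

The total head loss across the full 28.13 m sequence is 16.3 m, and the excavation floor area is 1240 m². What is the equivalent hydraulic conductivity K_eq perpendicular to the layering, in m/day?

Flow is perpendicular to layering, so the layers act in series and the equivalent K is the thickness-weighted harmonic mean.
Total thickness L = 9.39 + 9.34 + 9.40 = 28.13 m.
Σ(b_i/K_i) = 9.39/0.192 + 9.34/0.000795 + 9.40/19.6 = 11798 d.
K_eq = L / Σ(b_i/K_i) = 28.13 / 11798 = 0.002384 m/day.

0.00238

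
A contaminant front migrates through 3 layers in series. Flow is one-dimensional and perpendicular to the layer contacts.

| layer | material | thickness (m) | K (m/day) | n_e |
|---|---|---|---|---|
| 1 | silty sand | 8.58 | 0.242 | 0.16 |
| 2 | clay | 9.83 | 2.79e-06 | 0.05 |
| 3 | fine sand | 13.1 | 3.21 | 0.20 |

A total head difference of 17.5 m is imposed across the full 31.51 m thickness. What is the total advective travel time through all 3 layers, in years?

With flow normal to the layers, continuity requires the same specific discharge q through every layer.
Σ(b_i/K_i) = 8.58/0.242 + 9.83/2.79e-06 + 13.1/3.21 = 3.523e+06 d.
q = Δh / Σ(b_i/K_i) = 17.5 / 3.523e+06 = 4.967e-06 m/day.
In each layer the seepage velocity is v_i = q/n_i, so the layer transit time is t_i = b_i·n_i / q:
  layer 1 (silty sand): t_1 = 8.58 × 0.16 / 4.967e-06 = 2.764e+05 d
  layer 2 (clay): t_2 = 9.83 × 0.05 / 4.967e-06 = 98955 d
  layer 3 (fine sand): t_3 = 13.1 × 0.20 / 4.967e-06 = 5.275e+05 d
Total t = Σ t_i = 9.028e+05 days = 2472 years.

2470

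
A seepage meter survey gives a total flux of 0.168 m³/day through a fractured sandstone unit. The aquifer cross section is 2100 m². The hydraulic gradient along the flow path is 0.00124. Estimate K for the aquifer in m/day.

0.0645

Hydraulic gradient i = 0.00124.
From Q = K·A·i, K = Q / (A·i) = 0.168 / (2100 × 0.001240) = 0.06452 m/day.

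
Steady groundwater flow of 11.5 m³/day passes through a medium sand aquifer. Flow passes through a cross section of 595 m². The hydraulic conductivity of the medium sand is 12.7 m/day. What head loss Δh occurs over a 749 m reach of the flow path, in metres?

From Q = K·A·i, i = Q / (K·A) = 11.5 / (12.70 × 595.0) = 0.001522.
Head loss Δh = i · L = 0.001522 × 749 = 1.140 m.

1.14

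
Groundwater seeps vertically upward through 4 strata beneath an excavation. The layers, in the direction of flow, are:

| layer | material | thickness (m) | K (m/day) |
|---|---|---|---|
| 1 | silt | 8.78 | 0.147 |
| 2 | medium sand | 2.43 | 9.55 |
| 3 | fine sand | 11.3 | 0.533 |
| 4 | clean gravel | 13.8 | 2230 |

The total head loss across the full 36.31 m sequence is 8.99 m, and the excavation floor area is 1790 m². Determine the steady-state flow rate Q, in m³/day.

198

Flow is perpendicular to layering, so the layers act in series and the equivalent K is the thickness-weighted harmonic mean.
Total thickness L = 8.78 + 2.43 + 11.3 + 13.8 = 36.31 m.
Σ(b_i/K_i) = 8.78/0.147 + 2.43/9.55 + 11.3/0.533 + 13.8/2230 = 81.19 d.
K_eq = L / Σ(b_i/K_i) = 36.31 / 81.19 = 0.4472 m/day.
Q = K_eq · A · (Δh/L) = 0.4472 × 1790 × (8.99/36.31) = 198.2 m³/day.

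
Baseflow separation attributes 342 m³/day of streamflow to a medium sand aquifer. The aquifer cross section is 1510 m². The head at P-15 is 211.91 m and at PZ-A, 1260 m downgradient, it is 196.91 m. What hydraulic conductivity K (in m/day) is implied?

19.0

Hydraulic gradient i = (211.91 − 196.91) / 1260 = 15 / 1260 = 0.01190.
From Q = K·A·i, K = Q / (A·i) = 342 / (1510 × 0.01190) = 19.03 m/day.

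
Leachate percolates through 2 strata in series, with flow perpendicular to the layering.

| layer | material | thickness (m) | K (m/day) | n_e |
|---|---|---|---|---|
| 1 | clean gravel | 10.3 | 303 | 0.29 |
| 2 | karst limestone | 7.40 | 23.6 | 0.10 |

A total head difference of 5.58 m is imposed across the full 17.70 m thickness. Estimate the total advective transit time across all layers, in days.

With flow normal to the layers, continuity requires the same specific discharge q through every layer.
Σ(b_i/K_i) = 10.3/303 + 7.40/23.6 = 0.3476 d.
q = Δh / Σ(b_i/K_i) = 5.58 / 0.3476 = 16.06 m/day.
In each layer the seepage velocity is v_i = q/n_i, so the layer transit time is t_i = b_i·n_i / q:
  layer 1 (clean gravel): t_1 = 10.3 × 0.29 / 16.06 = 0.1860 d
  layer 2 (karst limestone): t_2 = 7.40 × 0.10 / 16.06 = 0.04609 d
Total t = Σ t_i = 0.2321 days.

0.232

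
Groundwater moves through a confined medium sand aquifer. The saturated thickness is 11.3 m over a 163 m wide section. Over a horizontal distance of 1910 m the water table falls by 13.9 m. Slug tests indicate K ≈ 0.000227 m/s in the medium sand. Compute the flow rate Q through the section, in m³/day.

263

Convert K: 0.000227 m/s × 86400 = 19.61 m/day.
Cross-sectional area A = 163 × 11.3 = 1842 m².
Hydraulic gradient i = Δh / L = 13.9 / 1910 = 0.007277.
Darcy's law: Q = K · A · i = 19.61 × 1842 × 0.007277 = 262.9 m³/day.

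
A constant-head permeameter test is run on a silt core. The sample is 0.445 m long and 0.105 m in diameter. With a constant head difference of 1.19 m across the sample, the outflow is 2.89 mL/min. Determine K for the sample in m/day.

Cross-sectional area A = π·(d/2)² = π × (0.105/2)² = 0.008659 m².
Convert discharge: 2.89 mL/min = 4.817e-08 m³/s.
Darcy's law rearranged: K = Q·L / (A·Δh) = 4.817e-08 × 0.445 / (0.008659 × 1.19) = 2.080e-06 m/s = 0.1797 m/day.

0.180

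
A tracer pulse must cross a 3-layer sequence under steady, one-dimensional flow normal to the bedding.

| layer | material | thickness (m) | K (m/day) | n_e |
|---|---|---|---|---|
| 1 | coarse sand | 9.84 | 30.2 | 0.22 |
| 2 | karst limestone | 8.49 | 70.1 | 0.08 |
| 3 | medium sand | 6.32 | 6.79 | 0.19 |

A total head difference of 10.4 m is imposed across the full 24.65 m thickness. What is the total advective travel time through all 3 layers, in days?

0.536

With flow normal to the layers, continuity requires the same specific discharge q through every layer.
Σ(b_i/K_i) = 9.84/30.2 + 8.49/70.1 + 6.32/6.79 = 1.378 d.
q = Δh / Σ(b_i/K_i) = 10.4 / 1.378 = 7.549 m/day.
In each layer the seepage velocity is v_i = q/n_i, so the layer transit time is t_i = b_i·n_i / q:
  layer 1 (coarse sand): t_1 = 9.84 × 0.22 / 7.549 = 0.2868 d
  layer 2 (karst limestone): t_2 = 8.49 × 0.08 / 7.549 = 0.08998 d
  layer 3 (medium sand): t_3 = 6.32 × 0.19 / 7.549 = 0.1591 d
Total t = Σ t_i = 0.5358 days.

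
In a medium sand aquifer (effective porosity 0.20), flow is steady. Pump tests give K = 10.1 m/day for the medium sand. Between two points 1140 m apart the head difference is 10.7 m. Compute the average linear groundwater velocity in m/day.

Hydraulic gradient i = Δh / L = 10.7 / 1140 = 0.009386.
Darcy flux q = K · i = 10.10 × 0.009386 = 0.09480 m/day.
Seepage velocity v = q / n_e = 0.09480 / 0.20 = 0.4740 m/day.

0.474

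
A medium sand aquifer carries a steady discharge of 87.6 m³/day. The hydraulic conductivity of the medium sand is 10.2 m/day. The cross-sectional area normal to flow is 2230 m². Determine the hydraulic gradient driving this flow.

0.00385

From Q = K·A·i, i = Q / (K·A) = 87.6 / (10.20 × 2230) = 0.003851.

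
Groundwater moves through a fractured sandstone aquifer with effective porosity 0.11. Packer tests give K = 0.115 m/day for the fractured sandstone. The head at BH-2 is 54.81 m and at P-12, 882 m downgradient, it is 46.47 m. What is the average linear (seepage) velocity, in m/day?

0.00989

Hydraulic gradient i = (54.81 − 46.47) / 882 = 8.34 / 882 = 0.009456.
Darcy flux q = K · i = 0.1150 × 0.009456 = 0.001087 m/day.
Seepage velocity v = q / n_e = 0.001087 / 0.11 = 0.009886 m/day.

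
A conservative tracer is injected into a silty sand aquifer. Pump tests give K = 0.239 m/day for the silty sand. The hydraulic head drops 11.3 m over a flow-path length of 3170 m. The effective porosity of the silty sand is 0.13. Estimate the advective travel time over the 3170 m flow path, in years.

1320

Hydraulic gradient i = Δh / L = 11.3 / 3170 = 0.003565.
Darcy flux q = K · i = 0.2390 × 0.003565 = 0.0008520 m/day.
Seepage velocity v = q / n_e = 0.0008520 / 0.13 = 0.006554 m/day.
Travel time t = L / v = 3170 / 0.006554 = 4.837e+05 days = 1324 years.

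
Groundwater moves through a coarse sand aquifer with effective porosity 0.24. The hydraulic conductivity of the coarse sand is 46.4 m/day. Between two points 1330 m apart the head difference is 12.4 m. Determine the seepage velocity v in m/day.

1.80

Hydraulic gradient i = Δh / L = 12.4 / 1330 = 0.009323.
Darcy flux q = K · i = 46.40 × 0.009323 = 0.4326 m/day.
Seepage velocity v = q / n_e = 0.4326 / 0.24 = 1.803 m/day.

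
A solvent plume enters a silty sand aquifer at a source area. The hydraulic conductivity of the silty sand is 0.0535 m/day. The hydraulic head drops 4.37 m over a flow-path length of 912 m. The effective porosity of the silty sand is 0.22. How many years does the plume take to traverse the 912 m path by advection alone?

2140

Hydraulic gradient i = Δh / L = 4.37 / 912 = 0.004792.
Darcy flux q = K · i = 0.05350 × 0.004792 = 0.0002564 m/day.
Seepage velocity v = q / n_e = 0.0002564 / 0.22 = 0.001165 m/day.
Travel time t = L / v = 912 / 0.001165 = 7.827e+05 days = 2143 years.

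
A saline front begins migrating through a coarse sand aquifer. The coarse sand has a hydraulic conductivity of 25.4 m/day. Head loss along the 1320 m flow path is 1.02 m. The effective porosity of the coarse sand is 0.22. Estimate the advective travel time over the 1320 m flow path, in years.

Hydraulic gradient i = Δh / L = 1.02 / 1320 = 0.0007727.
Darcy flux q = K · i = 25.40 × 0.0007727 = 0.01963 m/day.
Seepage velocity v = q / n_e = 0.01963 / 0.22 = 0.08921 m/day.
Travel time t = L / v = 1320 / 0.08921 = 14796 days = 40.51 years.

40.5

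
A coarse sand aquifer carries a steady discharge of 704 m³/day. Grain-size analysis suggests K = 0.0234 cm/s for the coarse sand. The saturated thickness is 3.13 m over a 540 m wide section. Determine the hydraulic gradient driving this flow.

Convert K: 0.0234 cm/s × 864 = 20.22 m/day.
Cross-sectional area A = 540 × 3.13 = 1690 m².
From Q = K·A·i, i = Q / (K·A) = 704 / (20.22 × 1690) = 0.02060.

0.0206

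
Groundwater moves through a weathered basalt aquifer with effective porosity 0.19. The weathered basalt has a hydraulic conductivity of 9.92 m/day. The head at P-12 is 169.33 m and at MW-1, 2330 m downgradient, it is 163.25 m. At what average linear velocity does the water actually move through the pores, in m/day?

Hydraulic gradient i = (169.33 − 163.25) / 2330 = 6.08 / 2330 = 0.002609.
Darcy flux q = K · i = 9.920 × 0.002609 = 0.02589 m/day.
Seepage velocity v = q / n_e = 0.02589 / 0.19 = 0.1362 m/day.

0.136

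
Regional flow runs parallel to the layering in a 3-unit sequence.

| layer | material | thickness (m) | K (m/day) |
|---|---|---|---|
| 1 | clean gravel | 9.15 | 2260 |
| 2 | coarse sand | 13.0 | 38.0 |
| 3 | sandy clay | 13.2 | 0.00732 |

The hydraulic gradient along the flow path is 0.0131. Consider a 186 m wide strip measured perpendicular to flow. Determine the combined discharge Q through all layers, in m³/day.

Flow is parallel to layering, so each bed carries its own Darcy discharge and the transmissivities add.
Σ(K_i·b_i) = 2260×9.15 + 38.0×13.0 + 0.00732×13.2 = 21173 m²/day.
Hydraulic gradient i = 0.0131.
Q = Σ(K_i·b_i) · W · i = 21173 × 186 × 0.01310 = 51590 m³/day.

51600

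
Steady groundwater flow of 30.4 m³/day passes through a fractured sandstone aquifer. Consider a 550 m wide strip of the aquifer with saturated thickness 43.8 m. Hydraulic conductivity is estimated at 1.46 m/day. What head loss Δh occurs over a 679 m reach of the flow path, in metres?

Cross-sectional area A = 550 × 43.8 = 24090 m².
From Q = K·A·i, i = Q / (K·A) = 30.4 / (1.460 × 24090) = 0.0008643.
Head loss Δh = i · L = 0.0008643 × 679 = 0.5869 m.

0.587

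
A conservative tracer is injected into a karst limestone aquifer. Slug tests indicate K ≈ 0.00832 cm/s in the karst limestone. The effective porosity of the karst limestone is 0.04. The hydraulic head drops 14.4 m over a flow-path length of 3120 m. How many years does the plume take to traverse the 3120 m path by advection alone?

Convert K: 0.00832 cm/s × 864 = 7.188 m/day.
Hydraulic gradient i = Δh / L = 14.4 / 3120 = 0.004615.
Darcy flux q = K · i = 7.188 × 0.004615 = 0.03318 m/day.
Seepage velocity v = q / n_e = 0.03318 / 0.04 = 0.8294 m/day.
Travel time t = L / v = 3120 / 0.8294 = 3762 days = 10.30 years.

10.3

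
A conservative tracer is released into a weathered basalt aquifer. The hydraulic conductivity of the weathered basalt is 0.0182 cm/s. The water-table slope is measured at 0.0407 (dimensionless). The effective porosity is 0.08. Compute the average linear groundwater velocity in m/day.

Convert K: 0.0182 cm/s × 864 = 15.72 m/day.
Hydraulic gradient i = 0.0407.
Darcy flux q = K · i = 15.72 × 0.04070 = 0.6400 m/day.
Seepage velocity v = q / n_e = 0.6400 / 0.08 = 8.000 m/day.

8.00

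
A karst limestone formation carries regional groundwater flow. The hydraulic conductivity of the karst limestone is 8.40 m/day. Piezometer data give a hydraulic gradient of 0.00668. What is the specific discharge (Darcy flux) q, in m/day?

0.0561

Hydraulic gradient i = 0.00668.
Specific discharge q = K · i = 8.400 × 0.006680 = 0.05611 m/day.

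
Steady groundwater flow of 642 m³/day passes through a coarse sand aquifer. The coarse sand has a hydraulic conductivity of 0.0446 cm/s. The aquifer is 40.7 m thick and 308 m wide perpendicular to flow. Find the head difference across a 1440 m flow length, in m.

Convert K: 0.0446 cm/s × 864 = 38.53 m/day.
Cross-sectional area A = 308 × 40.7 = 12536 m².
From Q = K·A·i, i = Q / (K·A) = 642 / (38.53 × 12536) = 0.001329.
Head loss Δh = i · L = 0.001329 × 1440 = 1.914 m.

1.91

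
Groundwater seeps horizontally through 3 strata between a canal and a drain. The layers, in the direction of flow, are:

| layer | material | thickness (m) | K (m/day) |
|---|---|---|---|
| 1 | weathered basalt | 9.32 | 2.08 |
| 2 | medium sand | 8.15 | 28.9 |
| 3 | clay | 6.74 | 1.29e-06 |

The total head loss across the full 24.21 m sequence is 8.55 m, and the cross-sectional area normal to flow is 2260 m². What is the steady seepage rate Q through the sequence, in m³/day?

0.00370

Flow is perpendicular to layering, so the layers act in series and the equivalent K is the thickness-weighted harmonic mean.
Total thickness L = 9.32 + 8.15 + 6.74 = 24.21 m.
Σ(b_i/K_i) = 9.32/2.08 + 8.15/28.9 + 6.74/1.29e-06 = 5.225e+06 d.
K_eq = L / Σ(b_i/K_i) = 24.21 / 5.225e+06 = 4.634e-06 m/day.
Q = K_eq · A · (Δh/L) = 4.634e-06 × 2260 × (8.55/24.21) = 0.003698 m³/day.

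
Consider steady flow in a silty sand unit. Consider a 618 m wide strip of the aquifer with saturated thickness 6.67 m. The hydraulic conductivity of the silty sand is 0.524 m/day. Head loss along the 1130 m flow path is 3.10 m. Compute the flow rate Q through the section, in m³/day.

Cross-sectional area A = 618 × 6.67 = 4122 m².
Hydraulic gradient i = Δh / L = 3.10 / 1130 = 0.002743.
Darcy's law: Q = K · A · i = 0.5240 × 4122 × 0.002743 = 5.926 m³/day.

5.93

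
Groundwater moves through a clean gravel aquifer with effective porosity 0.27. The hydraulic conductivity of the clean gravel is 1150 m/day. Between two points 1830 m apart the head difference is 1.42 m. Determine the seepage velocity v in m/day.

Hydraulic gradient i = Δh / L = 1.42 / 1830 = 0.0007760.
Darcy flux q = K · i = 1150 × 0.0007760 = 0.8923 m/day.
Seepage velocity v = q / n_e = 0.8923 / 0.27 = 3.305 m/day.

3.30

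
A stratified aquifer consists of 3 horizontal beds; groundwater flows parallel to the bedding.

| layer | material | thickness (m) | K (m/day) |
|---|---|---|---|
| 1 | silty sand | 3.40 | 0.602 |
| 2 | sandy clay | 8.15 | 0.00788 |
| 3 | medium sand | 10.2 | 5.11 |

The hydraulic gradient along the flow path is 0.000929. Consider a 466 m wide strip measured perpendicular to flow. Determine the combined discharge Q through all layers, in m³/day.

Flow is parallel to layering, so each bed carries its own Darcy discharge and the transmissivities add.
Σ(K_i·b_i) = 0.602×3.40 + 0.00788×8.15 + 5.11×10.2 = 54.23 m²/day.
Hydraulic gradient i = 0.000929.
Q = Σ(K_i·b_i) · W · i = 54.23 × 466 × 0.0009290 = 23.48 m³/day.

23.5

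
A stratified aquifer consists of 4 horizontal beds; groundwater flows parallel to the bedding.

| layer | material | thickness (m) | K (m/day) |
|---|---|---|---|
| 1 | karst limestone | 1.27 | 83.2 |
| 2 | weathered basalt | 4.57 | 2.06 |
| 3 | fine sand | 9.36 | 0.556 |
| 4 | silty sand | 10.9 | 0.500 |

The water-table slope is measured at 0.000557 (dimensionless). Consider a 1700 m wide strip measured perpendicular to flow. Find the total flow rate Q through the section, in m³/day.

119

Flow is parallel to layering, so each bed carries its own Darcy discharge and the transmissivities add.
Σ(K_i·b_i) = 83.2×1.27 + 2.06×4.57 + 0.556×9.36 + 0.500×10.9 = 125.7 m²/day.
Hydraulic gradient i = 0.000557.
Q = Σ(K_i·b_i) · W · i = 125.7 × 1700 × 0.0005570 = 119.1 m³/day.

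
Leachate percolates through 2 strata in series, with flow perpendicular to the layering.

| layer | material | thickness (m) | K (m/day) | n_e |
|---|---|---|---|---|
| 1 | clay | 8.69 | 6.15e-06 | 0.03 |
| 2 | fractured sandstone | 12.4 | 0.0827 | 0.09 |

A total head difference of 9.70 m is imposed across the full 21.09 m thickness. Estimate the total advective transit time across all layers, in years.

549

With flow normal to the layers, continuity requires the same specific discharge q through every layer.
Σ(b_i/K_i) = 8.69/6.15e-06 + 12.4/0.0827 = 1.413e+06 d.
q = Δh / Σ(b_i/K_i) = 9.70 / 1.413e+06 = 6.864e-06 m/day.
In each layer the seepage velocity is v_i = q/n_i, so the layer transit time is t_i = b_i·n_i / q:
  layer 1 (clay): t_1 = 8.69 × 0.03 / 6.864e-06 = 37980 d
  layer 2 (fractured sandstone): t_2 = 12.4 × 0.09 / 6.864e-06 = 1.626e+05 d
Total t = Σ t_i = 2.006e+05 days = 549.1 years.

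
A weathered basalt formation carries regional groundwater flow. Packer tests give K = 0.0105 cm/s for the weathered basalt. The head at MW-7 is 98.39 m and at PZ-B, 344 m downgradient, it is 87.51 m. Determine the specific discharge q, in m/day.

0.287

Convert K: 0.0105 cm/s × 864 = 9.072 m/day.
Hydraulic gradient i = (98.39 − 87.51) / 344 = 10.88 / 344 = 0.03163.
Specific discharge q = K · i = 9.072 × 0.03163 = 0.2869 m/day.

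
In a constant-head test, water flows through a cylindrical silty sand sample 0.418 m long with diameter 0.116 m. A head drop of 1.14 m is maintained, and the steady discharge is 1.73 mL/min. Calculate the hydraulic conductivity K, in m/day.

Cross-sectional area A = π·(d/2)² = π × (0.116/2)² = 0.01057 m².
Convert discharge: 1.73 mL/min = 2.883e-08 m³/s.
Darcy's law rearranged: K = Q·L / (A·Δh) = 2.883e-08 × 0.418 / (0.01057 × 1.14) = 1.000e-06 m/s = 0.08643 m/day.

0.0864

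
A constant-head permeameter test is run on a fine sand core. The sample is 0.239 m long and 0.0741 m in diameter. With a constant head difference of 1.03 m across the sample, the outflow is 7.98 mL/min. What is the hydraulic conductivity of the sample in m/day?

0.618

Cross-sectional area A = π·(d/2)² = π × (0.0741/2)² = 0.004312 m².
Convert discharge: 7.98 mL/min = 1.330e-07 m³/s.
Darcy's law rearranged: K = Q·L / (A·Δh) = 1.330e-07 × 0.239 / (0.004312 × 1.03) = 7.156e-06 m/s = 0.6183 m/day.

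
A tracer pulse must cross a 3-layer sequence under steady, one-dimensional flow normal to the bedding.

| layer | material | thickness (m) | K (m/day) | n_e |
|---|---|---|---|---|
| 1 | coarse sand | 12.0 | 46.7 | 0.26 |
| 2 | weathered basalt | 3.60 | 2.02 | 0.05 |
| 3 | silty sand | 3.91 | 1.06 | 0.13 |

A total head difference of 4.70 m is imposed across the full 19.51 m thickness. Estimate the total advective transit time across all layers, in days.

4.64

With flow normal to the layers, continuity requires the same specific discharge q through every layer.
Σ(b_i/K_i) = 12.0/46.7 + 3.60/2.02 + 3.91/1.06 = 5.728 d.
q = Δh / Σ(b_i/K_i) = 4.70 / 5.728 = 0.8206 m/day.
In each layer the seepage velocity is v_i = q/n_i, so the layer transit time is t_i = b_i·n_i / q:
  layer 1 (coarse sand): t_1 = 12.0 × 0.26 / 0.8206 = 3.802 d
  layer 2 (weathered basalt): t_2 = 3.60 × 0.05 / 0.8206 = 0.2194 d
  layer 3 (silty sand): t_3 = 3.91 × 0.13 / 0.8206 = 0.6195 d
Total t = Σ t_i = 4.641 days.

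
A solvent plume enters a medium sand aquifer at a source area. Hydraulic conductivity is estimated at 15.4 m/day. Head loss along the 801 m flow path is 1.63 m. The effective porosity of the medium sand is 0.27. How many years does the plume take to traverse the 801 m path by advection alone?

18.9

Hydraulic gradient i = Δh / L = 1.63 / 801 = 0.002035.
Darcy flux q = K · i = 15.40 × 0.002035 = 0.03134 m/day.
Seepage velocity v = q / n_e = 0.03134 / 0.27 = 0.1161 m/day.
Travel time t = L / v = 801 / 0.1161 = 6901 days = 18.89 years.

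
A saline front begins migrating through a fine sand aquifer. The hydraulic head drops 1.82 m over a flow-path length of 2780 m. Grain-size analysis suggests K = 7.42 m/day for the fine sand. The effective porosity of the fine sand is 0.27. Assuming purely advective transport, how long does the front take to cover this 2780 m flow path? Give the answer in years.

Hydraulic gradient i = Δh / L = 1.82 / 2780 = 0.0006547.
Darcy flux q = K · i = 7.420 × 0.0006547 = 0.004858 m/day.
Seepage velocity v = q / n_e = 0.004858 / 0.27 = 0.01799 m/day.
Travel time t = L / v = 2780 / 0.01799 = 1.545e+05 days = 423.0 years.

423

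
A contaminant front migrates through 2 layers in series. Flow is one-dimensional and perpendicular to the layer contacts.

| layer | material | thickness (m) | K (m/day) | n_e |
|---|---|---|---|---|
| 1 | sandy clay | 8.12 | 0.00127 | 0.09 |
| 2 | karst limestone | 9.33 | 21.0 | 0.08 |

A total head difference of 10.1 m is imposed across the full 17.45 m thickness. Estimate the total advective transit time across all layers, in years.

2.56

With flow normal to the layers, continuity requires the same specific discharge q through every layer.
Σ(b_i/K_i) = 8.12/0.00127 + 9.33/21.0 = 6394 d.
q = Δh / Σ(b_i/K_i) = 10.1 / 6394 = 0.001580 m/day.
In each layer the seepage velocity is v_i = q/n_i, so the layer transit time is t_i = b_i·n_i / q:
  layer 1 (sandy clay): t_1 = 8.12 × 0.09 / 0.001580 = 462.7 d
  layer 2 (karst limestone): t_2 = 9.33 × 0.08 / 0.001580 = 472.5 d
Total t = Σ t_i = 935.2 days = 2.560 years.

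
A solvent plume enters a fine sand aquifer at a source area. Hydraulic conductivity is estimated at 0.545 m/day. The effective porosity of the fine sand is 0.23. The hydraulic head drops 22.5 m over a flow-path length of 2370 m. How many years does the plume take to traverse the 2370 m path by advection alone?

Hydraulic gradient i = Δh / L = 22.5 / 2370 = 0.009494.
Darcy flux q = K · i = 0.5450 × 0.009494 = 0.005174 m/day.
Seepage velocity v = q / n_e = 0.005174 / 0.23 = 0.02250 m/day.
Travel time t = L / v = 2370 / 0.02250 = 1.054e+05 days = 288.4 years.

288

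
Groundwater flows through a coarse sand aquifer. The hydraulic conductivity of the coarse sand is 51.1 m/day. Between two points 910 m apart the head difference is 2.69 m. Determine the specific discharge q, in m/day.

Hydraulic gradient i = Δh / L = 2.69 / 910 = 0.002956.
Specific discharge q = K · i = 51.10 × 0.002956 = 0.1511 m/day.

0.151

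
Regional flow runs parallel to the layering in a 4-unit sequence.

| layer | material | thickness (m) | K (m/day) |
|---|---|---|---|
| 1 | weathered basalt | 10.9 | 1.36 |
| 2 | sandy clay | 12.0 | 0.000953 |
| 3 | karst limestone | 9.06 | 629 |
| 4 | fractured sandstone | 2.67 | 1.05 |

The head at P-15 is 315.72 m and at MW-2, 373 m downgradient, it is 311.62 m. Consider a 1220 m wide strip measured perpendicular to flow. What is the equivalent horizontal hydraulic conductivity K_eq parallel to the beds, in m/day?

Flow is parallel to layering, so each bed carries its own Darcy discharge and the transmissivities add.
Σ(K_i·b_i) = 1.36×10.9 + 0.000953×12.0 + 629×9.06 + 1.05×2.67 = 5716 m²/day.
Total thickness b = 34.63 m, so K_eq = Σ(K_i·b_i)/b = 165.1 m/day.

165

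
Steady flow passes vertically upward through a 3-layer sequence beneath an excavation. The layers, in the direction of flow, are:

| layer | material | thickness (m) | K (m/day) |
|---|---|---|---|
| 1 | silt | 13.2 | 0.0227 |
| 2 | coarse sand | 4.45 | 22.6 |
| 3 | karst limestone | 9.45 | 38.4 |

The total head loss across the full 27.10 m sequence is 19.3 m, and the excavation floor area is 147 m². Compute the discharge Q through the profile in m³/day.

4.88

Flow is perpendicular to layering, so the layers act in series and the equivalent K is the thickness-weighted harmonic mean.
Total thickness L = 13.2 + 4.45 + 9.45 = 27.10 m.
Σ(b_i/K_i) = 13.2/0.0227 + 4.45/22.6 + 9.45/38.4 = 581.9 d.
K_eq = L / Σ(b_i/K_i) = 27.10 / 581.9 = 0.04657 m/day.
Q = K_eq · A · (Δh/L) = 0.04657 × 147 × (19.3/27.10) = 4.875 m³/day.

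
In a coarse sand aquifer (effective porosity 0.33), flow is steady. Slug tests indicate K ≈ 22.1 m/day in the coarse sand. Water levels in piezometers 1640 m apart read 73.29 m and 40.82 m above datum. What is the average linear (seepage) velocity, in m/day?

1.33

Hydraulic gradient i = (73.29 − 40.82) / 1640 = 32.47 / 1640 = 0.01980.
Darcy flux q = K · i = 22.10 × 0.01980 = 0.4376 m/day.
Seepage velocity v = q / n_e = 0.4376 / 0.33 = 1.326 m/day.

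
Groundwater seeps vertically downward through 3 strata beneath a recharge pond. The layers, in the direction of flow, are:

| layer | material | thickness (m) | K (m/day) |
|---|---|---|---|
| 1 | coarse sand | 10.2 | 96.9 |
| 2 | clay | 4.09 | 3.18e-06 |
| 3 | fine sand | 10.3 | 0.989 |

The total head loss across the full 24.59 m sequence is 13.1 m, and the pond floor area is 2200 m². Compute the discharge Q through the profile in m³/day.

0.0224

Flow is perpendicular to layering, so the layers act in series and the equivalent K is the thickness-weighted harmonic mean.
Total thickness L = 10.2 + 4.09 + 10.3 = 24.59 m.
Σ(b_i/K_i) = 10.2/96.9 + 4.09/3.18e-06 + 10.3/0.989 = 1.286e+06 d.
K_eq = L / Σ(b_i/K_i) = 24.59 / 1.286e+06 = 1.912e-05 m/day.
Q = K_eq · A · (Δh/L) = 1.912e-05 × 2200 × (13.1/24.59) = 0.02241 m³/day.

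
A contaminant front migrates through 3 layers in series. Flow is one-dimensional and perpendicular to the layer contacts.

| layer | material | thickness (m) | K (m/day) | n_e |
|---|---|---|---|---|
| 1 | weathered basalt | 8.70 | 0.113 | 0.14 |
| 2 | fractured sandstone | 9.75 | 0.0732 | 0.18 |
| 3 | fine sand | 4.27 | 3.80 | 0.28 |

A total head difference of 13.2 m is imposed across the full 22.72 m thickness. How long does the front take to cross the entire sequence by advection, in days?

66.7

With flow normal to the layers, continuity requires the same specific discharge q through every layer.
Σ(b_i/K_i) = 8.70/0.113 + 9.75/0.0732 + 4.27/3.80 = 211.3 d.
q = Δh / Σ(b_i/K_i) = 13.2 / 211.3 = 0.06247 m/day.
In each layer the seepage velocity is v_i = q/n_i, so the layer transit time is t_i = b_i·n_i / q:
  layer 1 (weathered basalt): t_1 = 8.70 × 0.14 / 0.06247 = 19.50 d
  layer 2 (fractured sandstone): t_2 = 9.75 × 0.18 / 0.06247 = 28.09 d
  layer 3 (fine sand): t_3 = 4.27 × 0.28 / 0.06247 = 19.14 d
Total t = Σ t_i = 66.73 days.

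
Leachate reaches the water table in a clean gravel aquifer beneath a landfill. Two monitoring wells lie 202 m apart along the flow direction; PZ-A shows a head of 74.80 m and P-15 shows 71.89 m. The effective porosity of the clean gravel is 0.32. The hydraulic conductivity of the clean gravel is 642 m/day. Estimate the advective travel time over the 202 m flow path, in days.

6.99

Hydraulic gradient i = (74.80 − 71.89) / 202 = 2.91 / 202 = 0.01441.
Darcy flux q = K · i = 642.0 × 0.01441 = 9.249 m/day.
Seepage velocity v = q / n_e = 9.249 / 0.32 = 28.90 m/day.
Travel time t = L / v = 202 / 28.90 = 6.989 days.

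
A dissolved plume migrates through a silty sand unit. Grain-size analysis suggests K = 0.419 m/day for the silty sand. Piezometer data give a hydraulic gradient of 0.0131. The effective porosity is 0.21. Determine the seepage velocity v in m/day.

Hydraulic gradient i = 0.0131.
Darcy flux q = K · i = 0.4190 × 0.01310 = 0.005489 m/day.
Seepage velocity v = q / n_e = 0.005489 / 0.21 = 0.02614 m/day.

0.0261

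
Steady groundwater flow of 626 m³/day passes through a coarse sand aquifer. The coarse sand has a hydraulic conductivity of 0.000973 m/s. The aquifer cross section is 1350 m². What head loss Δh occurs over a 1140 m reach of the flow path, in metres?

6.29

Convert K: 0.000973 m/s × 86400 = 84.07 m/day.
From Q = K·A·i, i = Q / (K·A) = 626 / (84.07 × 1350) = 0.005516.
Head loss Δh = i · L = 0.005516 × 1140 = 6.288 m.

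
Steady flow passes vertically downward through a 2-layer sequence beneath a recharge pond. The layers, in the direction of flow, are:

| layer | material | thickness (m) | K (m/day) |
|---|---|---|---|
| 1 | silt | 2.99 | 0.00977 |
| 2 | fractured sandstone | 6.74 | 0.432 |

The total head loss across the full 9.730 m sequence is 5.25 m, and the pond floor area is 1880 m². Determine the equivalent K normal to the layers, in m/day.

0.0303

Flow is perpendicular to layering, so the layers act in series and the equivalent K is the thickness-weighted harmonic mean.
Total thickness L = 2.99 + 6.74 = 9.730 m.
Σ(b_i/K_i) = 2.99/0.00977 + 6.74/0.432 = 321.6 d.
K_eq = L / Σ(b_i/K_i) = 9.730 / 321.6 = 0.03025 m/day.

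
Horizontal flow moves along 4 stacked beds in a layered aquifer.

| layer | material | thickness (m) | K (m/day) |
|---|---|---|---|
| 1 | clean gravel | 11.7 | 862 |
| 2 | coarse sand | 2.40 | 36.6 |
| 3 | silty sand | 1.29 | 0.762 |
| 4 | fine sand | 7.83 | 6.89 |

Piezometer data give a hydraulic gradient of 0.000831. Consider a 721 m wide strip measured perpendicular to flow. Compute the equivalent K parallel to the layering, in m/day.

Flow is parallel to layering, so each bed carries its own Darcy discharge and the transmissivities add.
Σ(K_i·b_i) = 862×11.7 + 36.6×2.40 + 0.762×1.29 + 6.89×7.83 = 10228 m²/day.
Total thickness b = 23.22 m, so K_eq = Σ(K_i·b_i)/b = 440.5 m/day.

440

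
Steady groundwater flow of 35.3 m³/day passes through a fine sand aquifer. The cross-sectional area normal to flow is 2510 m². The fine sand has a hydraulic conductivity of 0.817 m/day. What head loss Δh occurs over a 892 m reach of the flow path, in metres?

15.4

From Q = K·A·i, i = Q / (K·A) = 35.3 / (0.8170 × 2510) = 0.01721.
Head loss Δh = i · L = 0.01721 × 892 = 15.35 m.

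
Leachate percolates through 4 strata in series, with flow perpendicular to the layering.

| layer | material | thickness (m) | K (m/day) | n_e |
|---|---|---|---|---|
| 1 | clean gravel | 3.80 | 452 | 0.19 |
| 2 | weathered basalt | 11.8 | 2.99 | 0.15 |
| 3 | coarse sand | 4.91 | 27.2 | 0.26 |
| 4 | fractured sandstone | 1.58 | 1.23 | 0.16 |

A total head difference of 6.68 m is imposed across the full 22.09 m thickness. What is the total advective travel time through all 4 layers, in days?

With flow normal to the layers, continuity requires the same specific discharge q through every layer.
Σ(b_i/K_i) = 3.80/452 + 11.8/2.99 + 4.91/27.2 + 1.58/1.23 = 5.420 d.
q = Δh / Σ(b_i/K_i) = 6.68 / 5.420 = 1.232 m/day.
In each layer the seepage velocity is v_i = q/n_i, so the layer transit time is t_i = b_i·n_i / q:
  layer 1 (clean gravel): t_1 = 3.80 × 0.19 / 1.232 = 0.5858 d
  layer 2 (weathered basalt): t_2 = 11.8 × 0.15 / 1.232 = 1.436 d
  layer 3 (coarse sand): t_3 = 4.91 × 0.26 / 1.232 = 1.036 d
  layer 4 (fractured sandstone): t_4 = 1.58 × 0.16 / 1.232 = 0.2051 d
Total t = Σ t_i = 3.263 days.

3.26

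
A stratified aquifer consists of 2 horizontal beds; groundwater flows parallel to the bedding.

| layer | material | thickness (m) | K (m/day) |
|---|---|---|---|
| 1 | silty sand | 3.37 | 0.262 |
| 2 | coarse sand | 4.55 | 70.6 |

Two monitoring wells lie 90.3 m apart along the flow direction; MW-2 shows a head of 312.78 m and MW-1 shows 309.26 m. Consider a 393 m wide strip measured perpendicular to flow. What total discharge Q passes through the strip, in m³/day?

4930

Flow is parallel to layering, so each bed carries its own Darcy discharge and the transmissivities add.
Σ(K_i·b_i) = 0.262×3.37 + 70.6×4.55 = 322.1 m²/day.
Hydraulic gradient i = (312.78 − 309.26) / 90.3 = 3.52 / 90.3 = 0.03898.
Q = Σ(K_i·b_i) · W · i = 322.1 × 393 × 0.03898 = 4935 m³/day.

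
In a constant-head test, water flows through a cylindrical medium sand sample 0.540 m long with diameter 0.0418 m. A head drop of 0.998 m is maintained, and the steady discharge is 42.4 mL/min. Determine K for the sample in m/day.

24.1

Cross-sectional area A = π·(d/2)² = π × (0.0418/2)² = 0.001372 m².
Convert discharge: 42.4 mL/min = 7.067e-07 m³/s.
Darcy's law rearranged: K = Q·L / (A·Δh) = 7.067e-07 × 0.540 / (0.001372 × 0.998) = 0.0002786 m/s = 24.07 m/day.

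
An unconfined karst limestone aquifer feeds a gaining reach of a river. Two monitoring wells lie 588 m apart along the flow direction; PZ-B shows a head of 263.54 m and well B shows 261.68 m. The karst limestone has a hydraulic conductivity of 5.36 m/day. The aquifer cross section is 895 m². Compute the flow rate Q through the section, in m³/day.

Hydraulic gradient i = (263.54 − 261.68) / 588 = 1.86 / 588 = 0.003163.
Darcy's law: Q = K · A · i = 5.360 × 895.0 × 0.003163 = 15.17 m³/day.

15.2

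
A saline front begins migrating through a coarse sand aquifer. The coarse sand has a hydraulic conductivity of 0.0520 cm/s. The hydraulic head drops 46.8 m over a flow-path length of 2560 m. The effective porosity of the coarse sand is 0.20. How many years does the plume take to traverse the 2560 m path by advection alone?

1.71

Convert K: 0.0520 cm/s × 864 = 44.93 m/day.
Hydraulic gradient i = Δh / L = 46.8 / 2560 = 0.01828.
Darcy flux q = K · i = 44.93 × 0.01828 = 0.8213 m/day.
Seepage velocity v = q / n_e = 0.8213 / 0.20 = 4.107 m/day.
Travel time t = L / v = 2560 / 4.107 = 623.4 days = 1.707 years.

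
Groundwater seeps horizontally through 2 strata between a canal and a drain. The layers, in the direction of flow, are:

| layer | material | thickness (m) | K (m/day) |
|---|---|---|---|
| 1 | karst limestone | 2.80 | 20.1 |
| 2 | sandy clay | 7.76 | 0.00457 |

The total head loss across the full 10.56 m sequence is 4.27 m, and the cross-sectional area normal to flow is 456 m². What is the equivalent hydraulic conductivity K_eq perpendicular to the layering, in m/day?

0.00622

Flow is perpendicular to layering, so the layers act in series and the equivalent K is the thickness-weighted harmonic mean.
Total thickness L = 2.80 + 7.76 = 10.56 m.
Σ(b_i/K_i) = 2.80/20.1 + 7.76/0.00457 = 1698 d.
K_eq = L / Σ(b_i/K_i) = 10.56 / 1698 = 0.006218 m/day.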